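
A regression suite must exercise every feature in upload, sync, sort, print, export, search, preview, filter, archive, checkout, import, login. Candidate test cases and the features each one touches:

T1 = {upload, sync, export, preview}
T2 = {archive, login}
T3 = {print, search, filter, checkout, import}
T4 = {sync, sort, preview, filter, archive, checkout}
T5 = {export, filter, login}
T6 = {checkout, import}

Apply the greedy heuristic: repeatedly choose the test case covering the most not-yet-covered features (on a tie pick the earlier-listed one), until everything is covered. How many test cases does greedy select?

4

Pick 1: T4 covers 6 new features (sync, sort, preview, filter, archive, checkout).
Pick 2: T3 covers 3 new features (print, search, import).
Pick 3: T1 covers 2 new features (upload, export).
Pick 4: T2 covers 1 new features (login).
Greedy uses 4 test cases.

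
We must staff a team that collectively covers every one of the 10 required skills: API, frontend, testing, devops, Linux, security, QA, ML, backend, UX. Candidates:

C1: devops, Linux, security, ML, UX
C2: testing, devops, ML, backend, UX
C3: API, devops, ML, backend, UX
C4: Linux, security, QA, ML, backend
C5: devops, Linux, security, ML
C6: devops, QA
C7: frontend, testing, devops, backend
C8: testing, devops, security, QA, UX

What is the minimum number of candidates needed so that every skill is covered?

C3, C4, C7 together cover {API, frontend, testing, devops, Linux, security, QA, ML, backend, UX} — every skill.
No 2 of the 8 candidates cover everything (all 28 pairs fall short), so 3 is minimum.

3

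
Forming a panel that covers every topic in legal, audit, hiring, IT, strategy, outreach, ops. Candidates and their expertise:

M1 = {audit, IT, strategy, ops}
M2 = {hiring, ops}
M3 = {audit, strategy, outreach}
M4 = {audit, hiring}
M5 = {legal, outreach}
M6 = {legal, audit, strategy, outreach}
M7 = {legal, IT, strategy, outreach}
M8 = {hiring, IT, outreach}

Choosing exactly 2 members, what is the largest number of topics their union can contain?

6

Choosing M1, M5 covers {legal, audit, IT, strategy, outreach, ops} — 6 topics.
No choice of 2 members does better; here hiring is left uncovered.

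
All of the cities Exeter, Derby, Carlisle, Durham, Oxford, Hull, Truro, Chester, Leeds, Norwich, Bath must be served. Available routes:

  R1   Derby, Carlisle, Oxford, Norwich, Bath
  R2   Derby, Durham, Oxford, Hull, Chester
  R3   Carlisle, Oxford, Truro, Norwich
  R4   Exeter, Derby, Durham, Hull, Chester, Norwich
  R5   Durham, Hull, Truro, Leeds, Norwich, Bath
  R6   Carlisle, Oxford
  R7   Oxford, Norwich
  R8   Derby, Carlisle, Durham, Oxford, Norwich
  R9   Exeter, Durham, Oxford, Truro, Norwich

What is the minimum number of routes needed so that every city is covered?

3

R1, R4, R5 together cover {Exeter, Derby, Carlisle, Durham, Oxford, Hull, Truro, Chester, Leeds, Norwich, Bath} — every city.
No 2 of the 9 routes cover everything (all 36 pairs fall short), so 3 is minimum.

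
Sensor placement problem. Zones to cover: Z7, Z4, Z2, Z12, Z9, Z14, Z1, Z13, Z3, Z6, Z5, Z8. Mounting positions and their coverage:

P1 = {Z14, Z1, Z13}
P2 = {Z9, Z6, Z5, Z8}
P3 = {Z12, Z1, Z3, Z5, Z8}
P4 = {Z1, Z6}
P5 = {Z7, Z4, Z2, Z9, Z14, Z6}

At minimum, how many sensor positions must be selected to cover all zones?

3

P1, P3, P5 together cover {Z7, Z4, Z2, Z12, Z9, Z14, Z1, Z13, Z3, Z6, Z5, Z8} — every zone.
No 2 of the 5 sensor positions cover everything (all 10 pairs fall short), so 3 is minimum.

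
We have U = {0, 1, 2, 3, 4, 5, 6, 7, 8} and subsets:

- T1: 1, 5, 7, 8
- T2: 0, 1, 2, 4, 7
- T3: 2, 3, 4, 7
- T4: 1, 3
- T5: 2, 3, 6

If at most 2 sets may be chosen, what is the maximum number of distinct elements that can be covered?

7

Choosing T1, T2 covers {0, 1, 2, 4, 5, 7, 8} — 7 elements.
No choice of 2 sets does better; here 3, 6 are left uncovered.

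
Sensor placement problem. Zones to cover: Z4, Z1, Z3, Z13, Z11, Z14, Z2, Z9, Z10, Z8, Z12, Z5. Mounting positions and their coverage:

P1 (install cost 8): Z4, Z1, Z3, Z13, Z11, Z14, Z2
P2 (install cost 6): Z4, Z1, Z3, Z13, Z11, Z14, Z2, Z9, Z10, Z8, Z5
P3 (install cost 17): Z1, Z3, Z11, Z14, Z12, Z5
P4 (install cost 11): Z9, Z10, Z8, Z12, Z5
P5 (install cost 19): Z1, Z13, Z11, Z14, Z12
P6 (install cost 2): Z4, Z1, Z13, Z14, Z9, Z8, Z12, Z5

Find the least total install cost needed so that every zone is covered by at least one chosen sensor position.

8

P2, P6 cover every zone at install cost 6 + 2 = 8.
Any cover uses at least 2 sensor positions; among all covering selections none totals below 8.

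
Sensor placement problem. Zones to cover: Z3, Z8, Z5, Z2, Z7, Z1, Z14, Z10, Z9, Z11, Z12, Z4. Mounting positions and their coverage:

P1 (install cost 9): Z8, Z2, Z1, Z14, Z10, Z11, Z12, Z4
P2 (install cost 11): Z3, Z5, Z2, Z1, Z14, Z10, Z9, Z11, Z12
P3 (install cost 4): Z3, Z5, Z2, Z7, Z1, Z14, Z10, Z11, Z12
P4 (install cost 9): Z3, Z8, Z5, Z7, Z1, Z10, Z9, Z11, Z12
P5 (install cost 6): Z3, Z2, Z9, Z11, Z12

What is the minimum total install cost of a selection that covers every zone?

P1, P4 cover every zone at install cost 9 + 9 = 18.
Any cover uses at least 2 sensor positions; among all covering selections none totals below 18.
Greedy by coverage-per-install cost would pick P3, P1, P5 for 19 — worse than the optimum 18.

18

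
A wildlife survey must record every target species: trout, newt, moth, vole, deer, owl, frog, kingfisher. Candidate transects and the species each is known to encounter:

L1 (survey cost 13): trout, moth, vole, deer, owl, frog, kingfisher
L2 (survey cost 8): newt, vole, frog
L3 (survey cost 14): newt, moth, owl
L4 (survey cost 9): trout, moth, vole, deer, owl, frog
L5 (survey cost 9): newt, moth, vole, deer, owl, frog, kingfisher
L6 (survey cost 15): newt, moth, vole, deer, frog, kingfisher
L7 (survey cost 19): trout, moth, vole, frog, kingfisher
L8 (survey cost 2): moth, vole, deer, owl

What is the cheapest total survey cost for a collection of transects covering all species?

18

L4, L5 cover every species at survey cost 9 + 9 = 18.
Any cover uses at least 2 transects; among all covering selections none totals below 18.
Greedy by coverage-per-survey cost would pick L8, L5, L4 for 20 — worse than the optimum 18.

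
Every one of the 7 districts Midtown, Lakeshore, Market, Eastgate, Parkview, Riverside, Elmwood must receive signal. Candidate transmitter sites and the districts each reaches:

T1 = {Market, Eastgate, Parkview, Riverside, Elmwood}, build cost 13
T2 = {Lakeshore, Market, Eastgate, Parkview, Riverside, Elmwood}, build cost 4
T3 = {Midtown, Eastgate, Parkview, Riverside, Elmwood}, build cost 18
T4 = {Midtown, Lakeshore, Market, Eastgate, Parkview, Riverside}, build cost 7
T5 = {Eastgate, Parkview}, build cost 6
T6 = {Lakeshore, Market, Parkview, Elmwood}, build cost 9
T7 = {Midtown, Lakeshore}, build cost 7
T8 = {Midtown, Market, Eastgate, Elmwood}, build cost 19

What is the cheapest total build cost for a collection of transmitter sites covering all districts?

11

T2, T4 cover every district at build cost 4 + 7 = 11.
Any cover uses at least 2 transmitter sites; among all covering selections none totals below 11.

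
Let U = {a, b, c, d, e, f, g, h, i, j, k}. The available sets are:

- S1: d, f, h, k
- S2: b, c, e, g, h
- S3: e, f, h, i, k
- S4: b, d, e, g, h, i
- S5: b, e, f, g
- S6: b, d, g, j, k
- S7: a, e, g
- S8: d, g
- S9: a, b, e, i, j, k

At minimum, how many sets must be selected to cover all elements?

3

S1, S2, S9 together cover {a, b, c, d, e, f, g, h, i, j, k} — every element.
No 2 of the 9 sets cover everything (all 36 pairs fall short), so 3 is minimum.
Greedy (largest uncovered first) would take S4, S9, S1, S2 — 4 sets — but 3 suffice.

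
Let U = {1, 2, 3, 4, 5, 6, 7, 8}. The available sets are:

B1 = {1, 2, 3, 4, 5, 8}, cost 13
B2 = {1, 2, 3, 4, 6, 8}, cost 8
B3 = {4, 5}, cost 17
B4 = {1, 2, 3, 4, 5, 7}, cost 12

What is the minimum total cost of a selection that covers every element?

B2, B4 cover every element at cost 8 + 12 = 20.
Any cover uses at least 2 sets; among all covering selections none totals below 20.

20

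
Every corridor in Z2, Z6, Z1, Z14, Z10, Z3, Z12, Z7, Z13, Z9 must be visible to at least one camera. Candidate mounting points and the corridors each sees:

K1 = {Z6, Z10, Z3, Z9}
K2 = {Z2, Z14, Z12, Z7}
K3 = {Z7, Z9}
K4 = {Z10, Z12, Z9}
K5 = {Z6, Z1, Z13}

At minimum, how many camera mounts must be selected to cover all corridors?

3

K1, K2, K5 together cover {Z2, Z6, Z1, Z14, Z10, Z3, Z12, Z7, Z13, Z9} — every corridor.
No 2 of the 5 camera mounts cover everything (all 10 pairs fall short), so 3 is minimum.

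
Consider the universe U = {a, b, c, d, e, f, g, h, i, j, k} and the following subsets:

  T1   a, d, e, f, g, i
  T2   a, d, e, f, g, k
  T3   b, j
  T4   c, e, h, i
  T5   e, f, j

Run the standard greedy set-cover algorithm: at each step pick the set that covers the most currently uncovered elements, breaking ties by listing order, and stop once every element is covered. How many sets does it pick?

Pick 1: T1 covers 6 new elements (a, d, e, f, g, i).
Pick 2: T3 covers 2 new elements (b, j).
Pick 3: T4 covers 2 new elements (c, h).
Pick 4: T2 covers 1 new elements (k).
Greedy uses 4 sets. (The true minimum is 3.)

4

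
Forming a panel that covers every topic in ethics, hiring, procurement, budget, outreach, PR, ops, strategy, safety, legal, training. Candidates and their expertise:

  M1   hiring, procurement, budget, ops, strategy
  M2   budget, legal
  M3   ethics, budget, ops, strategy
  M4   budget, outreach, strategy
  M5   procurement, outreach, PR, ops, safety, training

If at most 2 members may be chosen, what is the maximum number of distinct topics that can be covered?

Choosing M1, M5 covers {hiring, procurement, budget, outreach, PR, ops, strategy, safety, training} — 9 topics.
No choice of 2 members does better; here ethics, legal are left uncovered.

9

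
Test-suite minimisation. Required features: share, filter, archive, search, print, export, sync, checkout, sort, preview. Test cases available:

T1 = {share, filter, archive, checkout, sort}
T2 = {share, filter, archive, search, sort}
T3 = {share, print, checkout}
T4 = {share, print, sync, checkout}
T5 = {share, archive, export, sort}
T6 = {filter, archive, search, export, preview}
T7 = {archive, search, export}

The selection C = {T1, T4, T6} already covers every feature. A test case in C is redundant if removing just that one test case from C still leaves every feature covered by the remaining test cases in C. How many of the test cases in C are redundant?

Drop T1: sort uncovered — not redundant.
Drop T4: print, sync uncovered — not redundant.
Drop T6: search, export, preview uncovered — not redundant.
None of the test cases in C is redundant.

0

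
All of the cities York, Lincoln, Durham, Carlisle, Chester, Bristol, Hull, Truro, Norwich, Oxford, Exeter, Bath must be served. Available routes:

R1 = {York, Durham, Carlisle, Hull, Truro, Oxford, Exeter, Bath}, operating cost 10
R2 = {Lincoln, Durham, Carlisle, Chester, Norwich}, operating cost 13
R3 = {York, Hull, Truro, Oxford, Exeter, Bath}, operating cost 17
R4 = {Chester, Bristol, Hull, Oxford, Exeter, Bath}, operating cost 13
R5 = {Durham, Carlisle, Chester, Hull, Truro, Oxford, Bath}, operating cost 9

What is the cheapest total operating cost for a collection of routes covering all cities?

R1, R2, R4 cover every city at operating cost 10 + 13 + 13 = 36.
Any cover uses at least 3 routes; among all covering selections none totals below 36.

36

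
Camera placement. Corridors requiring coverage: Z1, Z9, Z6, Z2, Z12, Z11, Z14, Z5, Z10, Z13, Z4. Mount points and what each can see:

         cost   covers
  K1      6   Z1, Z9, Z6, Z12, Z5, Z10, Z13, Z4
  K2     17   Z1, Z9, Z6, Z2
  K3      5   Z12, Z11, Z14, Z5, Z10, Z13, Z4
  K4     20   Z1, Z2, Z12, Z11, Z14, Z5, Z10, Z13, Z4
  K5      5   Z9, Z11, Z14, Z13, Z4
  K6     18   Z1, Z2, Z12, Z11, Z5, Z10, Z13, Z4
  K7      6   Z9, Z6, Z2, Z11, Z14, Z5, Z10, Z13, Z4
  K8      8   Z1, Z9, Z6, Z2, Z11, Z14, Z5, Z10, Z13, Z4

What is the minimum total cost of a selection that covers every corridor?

K1, K7 cover every corridor at cost 6 + 6 = 12.
Any cover uses at least 2 camera mounts; among all covering selections none totals below 12.

12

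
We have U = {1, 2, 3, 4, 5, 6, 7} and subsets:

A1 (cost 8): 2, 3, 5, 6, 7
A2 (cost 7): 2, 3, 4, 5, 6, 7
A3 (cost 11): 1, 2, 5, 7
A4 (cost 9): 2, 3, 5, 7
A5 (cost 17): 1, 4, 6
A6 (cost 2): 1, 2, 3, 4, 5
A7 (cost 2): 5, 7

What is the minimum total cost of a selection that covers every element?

9

A2, A6 cover every element at cost 7 + 2 = 9.
Any cover uses at least 2 sets; among all covering selections none totals below 9.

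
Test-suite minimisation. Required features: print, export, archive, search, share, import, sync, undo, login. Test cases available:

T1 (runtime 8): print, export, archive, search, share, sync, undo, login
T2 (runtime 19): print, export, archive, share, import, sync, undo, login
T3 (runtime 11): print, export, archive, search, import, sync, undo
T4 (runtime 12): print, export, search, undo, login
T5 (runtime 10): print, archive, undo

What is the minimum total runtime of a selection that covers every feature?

T1, T3 cover every feature at runtime 8 + 11 = 19.
Any cover uses at least 2 test cases; among all covering selections none totals below 19.

19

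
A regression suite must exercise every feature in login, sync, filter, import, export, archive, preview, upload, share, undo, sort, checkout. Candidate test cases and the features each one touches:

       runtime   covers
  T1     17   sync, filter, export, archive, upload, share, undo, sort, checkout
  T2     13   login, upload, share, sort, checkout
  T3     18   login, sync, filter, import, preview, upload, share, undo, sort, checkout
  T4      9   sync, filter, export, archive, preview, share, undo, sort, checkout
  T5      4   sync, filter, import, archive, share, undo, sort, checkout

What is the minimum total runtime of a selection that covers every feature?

T2, T4, T5 cover every feature at runtime 13 + 9 + 4 = 26.
Any cover uses at least 2 test cases; among all covering selections none totals below 26.

26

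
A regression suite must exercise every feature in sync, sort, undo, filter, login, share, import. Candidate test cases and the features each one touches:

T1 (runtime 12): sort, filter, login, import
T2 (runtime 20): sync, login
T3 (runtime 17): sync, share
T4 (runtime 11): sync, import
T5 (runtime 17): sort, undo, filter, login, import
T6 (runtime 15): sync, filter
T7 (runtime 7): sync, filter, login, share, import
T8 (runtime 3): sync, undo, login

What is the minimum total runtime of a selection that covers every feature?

T1, T7, T8 cover every feature at runtime 12 + 7 + 3 = 22.
Any cover uses at least 2 test cases; among all covering selections none totals below 22.

22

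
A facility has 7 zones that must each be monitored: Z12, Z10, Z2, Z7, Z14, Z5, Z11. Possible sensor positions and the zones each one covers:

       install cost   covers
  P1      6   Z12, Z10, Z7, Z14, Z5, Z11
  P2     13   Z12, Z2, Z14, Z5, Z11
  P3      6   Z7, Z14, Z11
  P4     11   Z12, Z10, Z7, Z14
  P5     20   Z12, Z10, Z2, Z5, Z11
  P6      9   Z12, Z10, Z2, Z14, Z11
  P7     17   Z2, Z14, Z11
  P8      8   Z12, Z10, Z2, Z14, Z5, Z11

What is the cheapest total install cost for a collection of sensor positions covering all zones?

P1, P8 cover every zone at install cost 6 + 8 = 14.
Any cover uses at least 2 sensor positions; among all covering selections none totals below 14.

14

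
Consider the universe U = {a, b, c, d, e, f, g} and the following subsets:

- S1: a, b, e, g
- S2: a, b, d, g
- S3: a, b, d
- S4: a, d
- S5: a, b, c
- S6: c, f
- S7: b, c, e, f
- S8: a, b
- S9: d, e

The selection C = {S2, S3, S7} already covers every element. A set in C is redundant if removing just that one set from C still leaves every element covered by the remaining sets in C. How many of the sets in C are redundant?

Drop S2: g uncovered — not redundant.
Drop S3: the rest still cover every element — redundant.
Drop S7: c, e, f uncovered — not redundant.
1 redundant: S3.

1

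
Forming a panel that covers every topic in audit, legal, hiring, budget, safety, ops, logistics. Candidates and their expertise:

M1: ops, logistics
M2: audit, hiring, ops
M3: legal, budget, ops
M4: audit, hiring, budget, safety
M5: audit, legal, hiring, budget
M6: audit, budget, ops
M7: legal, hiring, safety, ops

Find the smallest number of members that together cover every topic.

M1, M3, M4 together cover {audit, legal, hiring, budget, safety, ops, logistics} — every topic.
No 2 of the 7 members cover everything (all 21 pairs fall short), so 3 is minimum.

3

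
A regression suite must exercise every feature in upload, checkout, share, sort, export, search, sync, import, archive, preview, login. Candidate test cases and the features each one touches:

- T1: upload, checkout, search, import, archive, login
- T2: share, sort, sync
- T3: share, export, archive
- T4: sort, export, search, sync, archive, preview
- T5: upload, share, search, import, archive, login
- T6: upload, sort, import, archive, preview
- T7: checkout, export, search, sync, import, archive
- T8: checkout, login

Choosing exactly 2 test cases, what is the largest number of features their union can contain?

Choosing T1, T4 covers {upload, checkout, sort, export, search, sync, import, archive, preview, login} — 10 features.
No choice of 2 test cases does better; here share is left uncovered.

10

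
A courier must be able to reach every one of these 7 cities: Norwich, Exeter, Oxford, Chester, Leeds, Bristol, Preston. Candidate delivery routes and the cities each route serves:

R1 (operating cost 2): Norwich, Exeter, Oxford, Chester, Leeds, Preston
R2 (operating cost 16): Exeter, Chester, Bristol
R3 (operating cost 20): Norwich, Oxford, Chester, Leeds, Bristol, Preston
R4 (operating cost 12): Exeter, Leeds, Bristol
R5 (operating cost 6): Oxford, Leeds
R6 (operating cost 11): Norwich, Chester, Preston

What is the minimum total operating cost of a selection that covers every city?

R1, R4 cover every city at operating cost 2 + 12 = 14.
Any cover uses at least 2 routes; among all covering selections none totals below 14.

14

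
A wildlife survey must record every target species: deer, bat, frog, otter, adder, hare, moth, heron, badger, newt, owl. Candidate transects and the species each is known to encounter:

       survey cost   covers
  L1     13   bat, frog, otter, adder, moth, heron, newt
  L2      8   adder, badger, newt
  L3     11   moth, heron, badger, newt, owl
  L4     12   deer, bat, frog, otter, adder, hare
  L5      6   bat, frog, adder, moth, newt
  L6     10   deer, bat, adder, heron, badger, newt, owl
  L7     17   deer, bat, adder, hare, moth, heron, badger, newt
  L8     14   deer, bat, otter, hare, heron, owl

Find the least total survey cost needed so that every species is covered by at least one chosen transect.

L3, L4 cover every species at survey cost 11 + 12 = 23.
Any cover uses at least 2 transects; among all covering selections none totals below 23.
Greedy by coverage-per-survey cost would pick L5, L6, L4 for 28 — worse than the optimum 23.

23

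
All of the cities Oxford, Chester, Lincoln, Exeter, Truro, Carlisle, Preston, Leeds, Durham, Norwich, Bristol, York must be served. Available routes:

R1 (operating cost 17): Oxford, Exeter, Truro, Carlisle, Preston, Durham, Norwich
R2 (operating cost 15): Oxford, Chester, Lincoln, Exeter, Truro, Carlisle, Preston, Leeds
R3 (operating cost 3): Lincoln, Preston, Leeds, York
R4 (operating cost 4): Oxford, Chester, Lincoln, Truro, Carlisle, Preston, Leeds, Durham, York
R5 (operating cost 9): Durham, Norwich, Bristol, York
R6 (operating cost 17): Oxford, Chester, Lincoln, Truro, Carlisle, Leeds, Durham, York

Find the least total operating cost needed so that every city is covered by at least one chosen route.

R2, R5 cover every city at operating cost 15 + 9 = 24.
Any cover uses at least 2 routes; among all covering selections none totals below 24.

24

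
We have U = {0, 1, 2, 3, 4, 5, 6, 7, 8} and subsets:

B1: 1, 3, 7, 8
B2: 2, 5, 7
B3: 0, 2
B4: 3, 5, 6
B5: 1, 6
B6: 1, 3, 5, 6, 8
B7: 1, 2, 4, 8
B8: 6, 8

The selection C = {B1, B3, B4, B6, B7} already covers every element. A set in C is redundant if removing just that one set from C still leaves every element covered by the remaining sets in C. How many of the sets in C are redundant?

2

Drop B1: 7 uncovered — not redundant.
Drop B3: 0 uncovered — not redundant.
Drop B4: the rest still cover every element — redundant.
Drop B6: the rest still cover every element — redundant.
Drop B7: 4 uncovered — not redundant.
2 redundant: B4, B6.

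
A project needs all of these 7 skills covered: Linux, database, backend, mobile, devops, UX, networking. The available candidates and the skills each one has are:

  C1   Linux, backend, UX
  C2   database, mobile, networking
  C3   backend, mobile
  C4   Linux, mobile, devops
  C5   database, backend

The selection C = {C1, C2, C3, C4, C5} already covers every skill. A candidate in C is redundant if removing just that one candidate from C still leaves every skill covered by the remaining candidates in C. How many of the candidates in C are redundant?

Drop C1: UX uncovered — not redundant.
Drop C2: networking uncovered — not redundant.
Drop C3: the rest still cover every skill — redundant.
Drop C4: devops uncovered — not redundant.
Drop C5: the rest still cover every skill — redundant.
2 redundant: C3, C5.

2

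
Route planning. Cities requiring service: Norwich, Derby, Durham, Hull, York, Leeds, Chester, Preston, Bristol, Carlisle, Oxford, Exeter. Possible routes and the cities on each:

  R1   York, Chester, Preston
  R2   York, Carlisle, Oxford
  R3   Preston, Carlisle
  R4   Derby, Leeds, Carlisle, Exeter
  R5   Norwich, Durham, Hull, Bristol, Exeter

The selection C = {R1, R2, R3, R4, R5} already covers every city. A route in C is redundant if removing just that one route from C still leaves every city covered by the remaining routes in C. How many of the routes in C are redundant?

Drop R1: Chester uncovered — not redundant.
Drop R2: Oxford uncovered — not redundant.
Drop R3: the rest still cover every city — redundant.
Drop R4: Derby, Leeds uncovered — not redundant.
Drop R5: Norwich, Durham, Hull, Bristol uncovered — not redundant.
1 redundant: R3.

1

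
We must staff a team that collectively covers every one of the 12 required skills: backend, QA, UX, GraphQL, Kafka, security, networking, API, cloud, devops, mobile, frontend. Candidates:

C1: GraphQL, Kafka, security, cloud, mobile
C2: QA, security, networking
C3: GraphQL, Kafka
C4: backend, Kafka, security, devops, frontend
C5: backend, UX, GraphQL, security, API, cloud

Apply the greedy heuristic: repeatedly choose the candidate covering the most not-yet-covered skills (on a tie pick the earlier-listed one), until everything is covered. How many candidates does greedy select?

4

Pick 1: C5 covers 6 new skills (backend, UX, GraphQL, security, API, cloud).
Pick 2: C4 covers 3 new skills (Kafka, devops, frontend).
Pick 3: C2 covers 2 new skills (QA, networking).
Pick 4: C1 covers 1 new skills (mobile).
Greedy uses 4 candidates.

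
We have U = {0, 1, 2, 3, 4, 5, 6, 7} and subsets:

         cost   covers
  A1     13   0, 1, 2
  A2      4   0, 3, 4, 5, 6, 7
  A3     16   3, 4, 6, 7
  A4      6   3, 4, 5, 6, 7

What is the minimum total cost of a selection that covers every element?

17

A1, A2 cover every element at cost 13 + 4 = 17.
Any cover uses at least 2 sets; among all covering selections none totals below 17.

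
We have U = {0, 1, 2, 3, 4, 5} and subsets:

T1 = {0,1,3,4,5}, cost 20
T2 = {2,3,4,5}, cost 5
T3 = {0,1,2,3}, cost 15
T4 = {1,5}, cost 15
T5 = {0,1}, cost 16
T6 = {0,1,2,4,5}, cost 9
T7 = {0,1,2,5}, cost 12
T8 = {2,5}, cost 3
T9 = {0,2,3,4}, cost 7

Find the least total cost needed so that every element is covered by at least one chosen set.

14

T2, T6 cover every element at cost 5 + 9 = 14.
Any cover uses at least 2 sets; among all covering selections none totals below 14.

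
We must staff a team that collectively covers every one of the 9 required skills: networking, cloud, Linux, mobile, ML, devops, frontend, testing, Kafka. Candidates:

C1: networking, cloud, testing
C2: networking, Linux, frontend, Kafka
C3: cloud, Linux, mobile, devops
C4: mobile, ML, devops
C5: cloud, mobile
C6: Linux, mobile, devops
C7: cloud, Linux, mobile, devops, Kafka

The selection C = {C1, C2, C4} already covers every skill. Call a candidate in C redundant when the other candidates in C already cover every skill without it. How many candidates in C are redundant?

0

Drop C1: cloud, testing uncovered — not redundant.
Drop C2: Linux, frontend, Kafka uncovered — not redundant.
Drop C4: mobile, ML, devops uncovered — not redundant.
None of the candidates in C is redundant.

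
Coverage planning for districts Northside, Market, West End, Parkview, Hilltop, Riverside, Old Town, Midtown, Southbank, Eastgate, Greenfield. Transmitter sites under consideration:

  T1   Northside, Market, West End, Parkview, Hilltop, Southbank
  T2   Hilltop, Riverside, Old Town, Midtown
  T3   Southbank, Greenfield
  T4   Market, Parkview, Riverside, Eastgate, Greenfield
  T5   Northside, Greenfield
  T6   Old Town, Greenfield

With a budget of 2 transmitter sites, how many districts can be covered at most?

9

Choosing T1, T2 covers {Northside, Market, West End, Parkview, Hilltop, Riverside, Old Town, Midtown, Southbank} — 9 districts.
No choice of 2 transmitter sites does better; here Eastgate, Greenfield are left uncovered.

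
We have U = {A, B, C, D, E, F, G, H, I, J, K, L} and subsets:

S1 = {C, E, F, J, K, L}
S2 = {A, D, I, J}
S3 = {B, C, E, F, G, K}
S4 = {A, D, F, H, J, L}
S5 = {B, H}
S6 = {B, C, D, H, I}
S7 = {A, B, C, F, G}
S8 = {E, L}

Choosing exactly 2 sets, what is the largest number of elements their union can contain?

Choosing S3, S4 covers {A, B, C, D, E, F, G, H, J, K, L} — 11 elements.
No choice of 2 sets does better; here I is left uncovered.

11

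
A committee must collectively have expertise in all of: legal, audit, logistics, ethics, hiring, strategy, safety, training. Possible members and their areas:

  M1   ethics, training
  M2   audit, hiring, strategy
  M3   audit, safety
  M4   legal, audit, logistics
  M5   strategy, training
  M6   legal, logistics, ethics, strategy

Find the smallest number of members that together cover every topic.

M1, M2, M3, M4 together cover {legal, audit, logistics, ethics, hiring, strategy, safety, training} — every topic.
No 3 of the 6 members cover everything (all 20 triples fall short), so 4 is minimum.

4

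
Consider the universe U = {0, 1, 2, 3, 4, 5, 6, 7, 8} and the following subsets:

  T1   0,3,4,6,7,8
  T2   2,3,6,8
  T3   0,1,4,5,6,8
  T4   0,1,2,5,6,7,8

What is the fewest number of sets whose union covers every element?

T1, T4 together cover {0, 1, 2, 3, 4, 5, 6, 7, 8} — every element.
No single set contains all 9 elements, so 2 is optimal.

2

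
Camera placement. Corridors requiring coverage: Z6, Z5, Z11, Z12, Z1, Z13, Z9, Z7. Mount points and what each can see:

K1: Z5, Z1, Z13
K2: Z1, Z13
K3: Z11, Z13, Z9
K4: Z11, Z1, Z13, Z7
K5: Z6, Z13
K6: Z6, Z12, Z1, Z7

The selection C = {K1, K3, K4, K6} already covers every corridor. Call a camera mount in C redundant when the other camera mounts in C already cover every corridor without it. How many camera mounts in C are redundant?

Drop K1: Z5 uncovered — not redundant.
Drop K3: Z9 uncovered — not redundant.
Drop K4: the rest still cover every corridor — redundant.
Drop K6: Z6, Z12 uncovered — not redundant.
1 redundant: K4.

1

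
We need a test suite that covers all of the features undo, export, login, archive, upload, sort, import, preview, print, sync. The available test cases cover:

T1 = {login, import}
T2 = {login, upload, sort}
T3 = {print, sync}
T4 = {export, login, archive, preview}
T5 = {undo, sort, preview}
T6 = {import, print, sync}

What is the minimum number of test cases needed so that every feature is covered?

T2, T4, T5, T6 together cover {undo, export, login, archive, upload, sort, import, preview, print, sync} — every feature.
No 3 of the 6 test cases cover everything (all 20 triples fall short), so 4 is minimum.

4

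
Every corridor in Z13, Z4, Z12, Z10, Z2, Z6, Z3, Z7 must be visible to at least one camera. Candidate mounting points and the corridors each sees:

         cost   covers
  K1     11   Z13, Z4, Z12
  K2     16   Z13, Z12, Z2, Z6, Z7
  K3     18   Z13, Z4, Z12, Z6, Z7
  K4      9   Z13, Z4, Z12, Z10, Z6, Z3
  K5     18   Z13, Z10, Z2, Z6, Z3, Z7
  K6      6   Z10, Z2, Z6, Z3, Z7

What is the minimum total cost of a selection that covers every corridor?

15

K4, K6 cover every corridor at cost 9 + 6 = 15.
Any cover uses at least 2 camera mounts; among all covering selections none totals below 15.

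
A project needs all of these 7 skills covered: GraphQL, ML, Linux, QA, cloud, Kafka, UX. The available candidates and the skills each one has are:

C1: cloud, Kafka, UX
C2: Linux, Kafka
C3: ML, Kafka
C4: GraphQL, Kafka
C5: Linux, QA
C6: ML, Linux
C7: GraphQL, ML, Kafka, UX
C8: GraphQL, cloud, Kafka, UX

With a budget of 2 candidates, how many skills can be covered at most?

Choosing C5, C7 covers {GraphQL, ML, Linux, QA, Kafka, UX} — 6 skills.
No choice of 2 candidates does better; here cloud is left uncovered.

6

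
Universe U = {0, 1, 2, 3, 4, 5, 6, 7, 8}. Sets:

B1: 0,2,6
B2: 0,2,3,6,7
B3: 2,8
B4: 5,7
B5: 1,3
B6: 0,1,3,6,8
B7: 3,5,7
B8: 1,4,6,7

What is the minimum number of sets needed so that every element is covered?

4

B1, B3, B7, B8 together cover {0, 1, 2, 3, 4, 5, 6, 7, 8} — every element.
No 3 of the 8 sets cover everything (all 56 triples fall short), so 4 is minimum.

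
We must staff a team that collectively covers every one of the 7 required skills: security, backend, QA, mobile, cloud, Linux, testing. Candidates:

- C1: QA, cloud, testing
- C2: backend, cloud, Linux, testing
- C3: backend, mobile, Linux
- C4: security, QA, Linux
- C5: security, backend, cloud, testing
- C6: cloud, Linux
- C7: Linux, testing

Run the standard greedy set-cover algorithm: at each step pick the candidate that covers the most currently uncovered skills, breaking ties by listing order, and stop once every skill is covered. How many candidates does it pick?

3

Pick 1: C2 covers 4 new skills (backend, cloud, Linux, testing).
Pick 2: C4 covers 2 new skills (security, QA).
Pick 3: C3 covers 1 new skills (mobile).
Greedy uses 3 candidates.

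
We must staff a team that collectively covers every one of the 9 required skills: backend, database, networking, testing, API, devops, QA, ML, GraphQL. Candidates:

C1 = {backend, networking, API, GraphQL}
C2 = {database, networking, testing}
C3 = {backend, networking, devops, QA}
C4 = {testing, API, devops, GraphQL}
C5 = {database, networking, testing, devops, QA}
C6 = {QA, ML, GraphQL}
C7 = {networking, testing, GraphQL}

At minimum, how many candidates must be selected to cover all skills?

3

C1, C5, C6 together cover {backend, database, networking, testing, API, devops, QA, ML, GraphQL} — every skill.
No 2 of the 7 candidates cover everything (all 21 pairs fall short), so 3 is minimum.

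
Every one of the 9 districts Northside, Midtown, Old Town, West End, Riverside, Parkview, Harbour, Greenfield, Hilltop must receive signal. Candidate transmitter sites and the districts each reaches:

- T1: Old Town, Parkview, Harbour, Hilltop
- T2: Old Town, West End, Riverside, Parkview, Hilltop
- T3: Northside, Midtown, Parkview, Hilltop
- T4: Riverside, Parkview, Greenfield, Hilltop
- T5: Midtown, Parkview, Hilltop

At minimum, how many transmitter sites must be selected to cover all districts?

4

T1, T2, T3, T4 together cover {Northside, Midtown, Old Town, West End, Riverside, Parkview, Harbour, Greenfield, Hilltop} — every district.
No 3 of the 5 transmitter sites cover everything (all 10 triples fall short), so 4 is minimum.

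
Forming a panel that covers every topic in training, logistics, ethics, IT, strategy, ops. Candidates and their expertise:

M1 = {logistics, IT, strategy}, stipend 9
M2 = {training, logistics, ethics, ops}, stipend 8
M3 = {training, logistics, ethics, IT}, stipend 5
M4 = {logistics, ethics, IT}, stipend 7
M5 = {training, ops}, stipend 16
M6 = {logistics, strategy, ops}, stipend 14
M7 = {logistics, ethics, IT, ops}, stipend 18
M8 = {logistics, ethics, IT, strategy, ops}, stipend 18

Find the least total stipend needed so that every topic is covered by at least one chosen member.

M1, M2 cover every topic at stipend 9 + 8 = 17.
Any cover uses at least 2 members; among all covering selections none totals below 17.
Greedy by coverage-per-stipend would pick M3, M6 for 19 — worse than the optimum 17.

17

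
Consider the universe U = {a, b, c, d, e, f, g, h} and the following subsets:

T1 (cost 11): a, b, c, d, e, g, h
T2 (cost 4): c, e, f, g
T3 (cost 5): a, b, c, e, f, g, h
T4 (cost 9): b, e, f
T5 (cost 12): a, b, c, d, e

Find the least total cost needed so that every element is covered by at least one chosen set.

T1, T2 cover every element at cost 11 + 4 = 15.
Any cover uses at least 2 sets; among all covering selections none totals below 15.
Greedy by coverage-per-cost would pick T3, T1 for 16 — worse than the optimum 15.

15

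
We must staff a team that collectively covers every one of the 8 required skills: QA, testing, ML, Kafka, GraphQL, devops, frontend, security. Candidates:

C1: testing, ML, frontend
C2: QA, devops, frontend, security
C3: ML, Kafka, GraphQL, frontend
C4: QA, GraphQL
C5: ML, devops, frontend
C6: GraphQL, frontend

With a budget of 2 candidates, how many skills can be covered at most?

Choosing C2, C3 covers {QA, ML, Kafka, GraphQL, devops, frontend, security} — 7 skills.
No choice of 2 candidates does better; here testing is left uncovered.

7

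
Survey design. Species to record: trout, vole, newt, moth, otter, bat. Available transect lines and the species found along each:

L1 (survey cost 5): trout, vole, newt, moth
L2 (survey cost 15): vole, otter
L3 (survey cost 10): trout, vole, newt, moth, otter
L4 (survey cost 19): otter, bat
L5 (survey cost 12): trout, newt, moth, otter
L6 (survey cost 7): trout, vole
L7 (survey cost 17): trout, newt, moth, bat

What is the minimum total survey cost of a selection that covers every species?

L1, L4 cover every species at survey cost 5 + 19 = 24.
Any cover uses at least 2 transects; among all covering selections none totals below 24.

24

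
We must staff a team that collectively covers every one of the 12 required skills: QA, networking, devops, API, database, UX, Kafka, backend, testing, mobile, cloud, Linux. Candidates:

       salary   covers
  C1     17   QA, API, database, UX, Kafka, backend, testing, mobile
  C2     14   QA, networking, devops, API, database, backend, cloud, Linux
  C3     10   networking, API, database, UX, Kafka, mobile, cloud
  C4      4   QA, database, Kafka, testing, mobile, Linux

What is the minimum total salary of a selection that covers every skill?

C2, C3, C4 cover every skill at salary 14 + 10 + 4 = 28.
Any cover uses at least 2 candidates; among all covering selections none totals below 28.

28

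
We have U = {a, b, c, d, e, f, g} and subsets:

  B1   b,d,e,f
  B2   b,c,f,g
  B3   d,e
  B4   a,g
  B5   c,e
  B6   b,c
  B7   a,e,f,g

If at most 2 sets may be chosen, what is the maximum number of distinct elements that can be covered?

6

Choosing B1, B2 covers {b, c, d, e, f, g} — 6 elements.
No choice of 2 sets does better; here a is left uncovered.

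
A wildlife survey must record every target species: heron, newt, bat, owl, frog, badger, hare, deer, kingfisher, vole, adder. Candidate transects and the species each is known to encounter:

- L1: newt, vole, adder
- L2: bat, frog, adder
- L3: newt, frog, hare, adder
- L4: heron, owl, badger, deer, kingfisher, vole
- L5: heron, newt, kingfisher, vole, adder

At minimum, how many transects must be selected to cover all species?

L2, L3, L4 together cover {heron, newt, bat, owl, frog, badger, hare, deer, kingfisher, vole, adder} — every species.
No 2 of the 5 transects cover everything (all 10 pairs fall short), so 3 is minimum.

3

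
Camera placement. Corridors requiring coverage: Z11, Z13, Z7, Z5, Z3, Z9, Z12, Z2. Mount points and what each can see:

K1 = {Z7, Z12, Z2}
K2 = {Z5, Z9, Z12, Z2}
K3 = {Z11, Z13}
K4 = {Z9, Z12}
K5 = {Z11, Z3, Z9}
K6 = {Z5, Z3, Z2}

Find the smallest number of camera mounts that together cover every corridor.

K1, K2, K3, K5 together cover {Z11, Z13, Z7, Z5, Z3, Z9, Z12, Z2} — every corridor.
No 3 of the 6 camera mounts cover everything (all 20 triples fall short), so 4 is minimum.

4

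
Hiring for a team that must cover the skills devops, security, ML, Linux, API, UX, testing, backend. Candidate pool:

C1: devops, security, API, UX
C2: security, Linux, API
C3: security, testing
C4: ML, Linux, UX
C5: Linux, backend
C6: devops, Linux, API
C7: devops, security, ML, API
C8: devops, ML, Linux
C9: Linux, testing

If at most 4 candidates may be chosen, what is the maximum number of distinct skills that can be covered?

Choosing C1, C3, C4, C5 covers {devops, security, ML, Linux, API, UX, testing, backend} — 8 skills.
That is all 8 skills.

8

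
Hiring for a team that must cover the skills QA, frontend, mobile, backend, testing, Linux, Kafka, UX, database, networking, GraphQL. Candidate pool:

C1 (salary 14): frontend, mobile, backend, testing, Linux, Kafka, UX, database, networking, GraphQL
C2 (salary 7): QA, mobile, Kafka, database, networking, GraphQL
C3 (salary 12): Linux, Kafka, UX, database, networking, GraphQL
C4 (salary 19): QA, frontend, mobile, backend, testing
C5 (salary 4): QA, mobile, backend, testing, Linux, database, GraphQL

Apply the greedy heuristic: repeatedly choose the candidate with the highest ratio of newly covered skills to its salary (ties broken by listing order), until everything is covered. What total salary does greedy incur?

Pick 1: C5 adds 7 new (QA, mobile, backend, testing, Linux, database, GraphQL) at salary 4 (ratio 7/4).
Pick 2: C1 adds 4 new (frontend, Kafka, UX, networking) at salary 14 (ratio 4/14).
Greedy total salary: 4 + 14 = 18.

18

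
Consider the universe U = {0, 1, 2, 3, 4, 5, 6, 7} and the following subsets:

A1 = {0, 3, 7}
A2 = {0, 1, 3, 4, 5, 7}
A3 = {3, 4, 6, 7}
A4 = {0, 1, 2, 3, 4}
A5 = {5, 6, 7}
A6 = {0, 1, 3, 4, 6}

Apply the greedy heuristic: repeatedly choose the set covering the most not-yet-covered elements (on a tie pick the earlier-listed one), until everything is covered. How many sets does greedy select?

3

Pick 1: A2 covers 6 new elements (0, 1, 3, 4, 5, 7).
Pick 2: A3 covers 1 new elements (6).
Pick 3: A4 covers 1 new elements (2).
Greedy uses 3 sets. (The true minimum is 2.)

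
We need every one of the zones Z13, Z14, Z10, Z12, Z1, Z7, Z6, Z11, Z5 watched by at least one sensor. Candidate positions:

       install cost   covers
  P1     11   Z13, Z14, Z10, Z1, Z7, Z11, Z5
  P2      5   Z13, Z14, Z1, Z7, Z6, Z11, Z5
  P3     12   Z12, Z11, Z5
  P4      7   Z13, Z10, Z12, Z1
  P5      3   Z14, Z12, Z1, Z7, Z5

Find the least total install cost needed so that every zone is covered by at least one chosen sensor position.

P2, P4 cover every zone at install cost 5 + 7 = 12.
Any cover uses at least 2 sensor positions; among all covering selections none totals below 12.
Greedy by coverage-per-install cost would pick P5, P2, P4 for 15 — worse than the optimum 12.

12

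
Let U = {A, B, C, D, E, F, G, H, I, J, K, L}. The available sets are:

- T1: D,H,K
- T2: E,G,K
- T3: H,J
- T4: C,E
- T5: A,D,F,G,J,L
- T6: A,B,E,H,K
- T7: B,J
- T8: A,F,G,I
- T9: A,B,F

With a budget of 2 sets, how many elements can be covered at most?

10

Choosing T5, T6 covers {A, B, D, E, F, G, H, J, K, L} — 10 elements.
No choice of 2 sets does better; here C, I are left uncovered.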